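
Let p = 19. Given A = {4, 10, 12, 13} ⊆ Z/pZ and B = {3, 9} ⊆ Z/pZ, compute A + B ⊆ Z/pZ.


Work in Z/19Z: reduce every sum a + b modulo 19.
Enumerate all 8 pairs:
a = 4: 4+3=7, 4+9=13
a = 10: 10+3=13, 10+9=0
a = 12: 12+3=15, 12+9=2
a = 13: 13+3=16, 13+9=3
Distinct residues collected: {0, 2, 3, 7, 13, 15, 16}
|A + B| = 7 (out of 19 total residues).

A + B = {0, 2, 3, 7, 13, 15, 16}


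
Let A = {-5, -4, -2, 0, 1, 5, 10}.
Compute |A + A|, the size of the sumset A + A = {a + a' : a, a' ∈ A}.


A + A = {a + a' : a, a' ∈ A}; |A| = 7.
General bounds: 2|A| - 1 ≤ |A + A| ≤ |A|(|A|+1)/2, i.e. 13 ≤ |A + A| ≤ 28.
Lower bound 2|A|-1 is attained iff A is an arithmetic progression.
Enumerate sums a + a' for a ≤ a' (symmetric, so this suffices):
a = -5: -5+-5=-10, -5+-4=-9, -5+-2=-7, -5+0=-5, -5+1=-4, -5+5=0, -5+10=5
a = -4: -4+-4=-8, -4+-2=-6, -4+0=-4, -4+1=-3, -4+5=1, -4+10=6
a = -2: -2+-2=-4, -2+0=-2, -2+1=-1, -2+5=3, -2+10=8
a = 0: 0+0=0, 0+1=1, 0+5=5, 0+10=10
a = 1: 1+1=2, 1+5=6, 1+10=11
a = 5: 5+5=10, 5+10=15
a = 10: 10+10=20
Distinct sums: {-10, -9, -8, -7, -6, -5, -4, -3, -2, -1, 0, 1, 2, 3, 5, 6, 8, 10, 11, 15, 20}
|A + A| = 21

|A + A| = 21


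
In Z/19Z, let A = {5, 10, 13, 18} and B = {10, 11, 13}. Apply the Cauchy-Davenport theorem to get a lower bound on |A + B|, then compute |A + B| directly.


Cauchy-Davenport: |A + B| ≥ min(p, |A| + |B| - 1) for A, B nonempty in Z/pZ.
|A| = 4, |B| = 3, p = 19.
CD lower bound = min(19, 4 + 3 - 1) = min(19, 6) = 6.
Compute A + B mod 19 directly:
a = 5: 5+10=15, 5+11=16, 5+13=18
a = 10: 10+10=1, 10+11=2, 10+13=4
a = 13: 13+10=4, 13+11=5, 13+13=7
a = 18: 18+10=9, 18+11=10, 18+13=12
A + B = {1, 2, 4, 5, 7, 9, 10, 12, 15, 16, 18}, so |A + B| = 11.
Verify: 11 ≥ 6? Yes ✓.

CD lower bound = 6, actual |A + B| = 11.


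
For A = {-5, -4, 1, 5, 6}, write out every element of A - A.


A - A = {a - a' : a, a' ∈ A}.
Compute a - a' for each ordered pair (a, a'):
a = -5: -5--5=0, -5--4=-1, -5-1=-6, -5-5=-10, -5-6=-11
a = -4: -4--5=1, -4--4=0, -4-1=-5, -4-5=-9, -4-6=-10
a = 1: 1--5=6, 1--4=5, 1-1=0, 1-5=-4, 1-6=-5
a = 5: 5--5=10, 5--4=9, 5-1=4, 5-5=0, 5-6=-1
a = 6: 6--5=11, 6--4=10, 6-1=5, 6-5=1, 6-6=0
Collecting distinct values (and noting 0 appears from a-a):
A - A = {-11, -10, -9, -6, -5, -4, -1, 0, 1, 4, 5, 6, 9, 10, 11}
|A - A| = 15

A - A = {-11, -10, -9, -6, -5, -4, -1, 0, 1, 4, 5, 6, 9, 10, 11}


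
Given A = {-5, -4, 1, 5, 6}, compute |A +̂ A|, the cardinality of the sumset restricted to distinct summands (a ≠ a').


Restricted sumset: A +̂ A = {a + a' : a ∈ A, a' ∈ A, a ≠ a'}.
Equivalently, take A + A and drop any sum 2a that is achievable ONLY as a + a for a ∈ A (i.e. sums representable only with equal summands).
Enumerate pairs (a, a') with a < a' (symmetric, so each unordered pair gives one sum; this covers all a ≠ a'):
  -5 + -4 = -9
  -5 + 1 = -4
  -5 + 5 = 0
  -5 + 6 = 1
  -4 + 1 = -3
  -4 + 5 = 1
  -4 + 6 = 2
  1 + 5 = 6
  1 + 6 = 7
  5 + 6 = 11
Collected distinct sums: {-9, -4, -3, 0, 1, 2, 6, 7, 11}
|A +̂ A| = 9
(Reference bound: |A +̂ A| ≥ 2|A| - 3 for |A| ≥ 2, with |A| = 5 giving ≥ 7.)

|A +̂ A| = 9


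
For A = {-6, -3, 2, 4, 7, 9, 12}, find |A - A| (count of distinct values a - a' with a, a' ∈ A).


A - A = {a - a' : a, a' ∈ A}; |A| = 7.
Bounds: 2|A|-1 ≤ |A - A| ≤ |A|² - |A| + 1, i.e. 13 ≤ |A - A| ≤ 43.
Note: 0 ∈ A - A always (from a - a). The set is symmetric: if d ∈ A - A then -d ∈ A - A.
Enumerate nonzero differences d = a - a' with a > a' (then include -d):
Positive differences: {2, 3, 5, 7, 8, 10, 12, 13, 15, 18}
Full difference set: {0} ∪ (positive diffs) ∪ (negative diffs).
|A - A| = 1 + 2·10 = 21 (matches direct enumeration: 21).

|A - A| = 21


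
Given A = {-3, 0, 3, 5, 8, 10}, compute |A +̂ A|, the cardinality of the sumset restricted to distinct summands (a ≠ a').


Restricted sumset: A +̂ A = {a + a' : a ∈ A, a' ∈ A, a ≠ a'}.
Equivalently, take A + A and drop any sum 2a that is achievable ONLY as a + a for a ∈ A (i.e. sums representable only with equal summands).
Enumerate pairs (a, a') with a < a' (symmetric, so each unordered pair gives one sum; this covers all a ≠ a'):
  -3 + 0 = -3
  -3 + 3 = 0
  -3 + 5 = 2
  -3 + 8 = 5
  -3 + 10 = 7
  0 + 3 = 3
  0 + 5 = 5
  0 + 8 = 8
  0 + 10 = 10
  3 + 5 = 8
  3 + 8 = 11
  3 + 10 = 13
  5 + 8 = 13
  5 + 10 = 15
  8 + 10 = 18
Collected distinct sums: {-3, 0, 2, 3, 5, 7, 8, 10, 11, 13, 15, 18}
|A +̂ A| = 12
(Reference bound: |A +̂ A| ≥ 2|A| - 3 for |A| ≥ 2, with |A| = 6 giving ≥ 9.)

|A +̂ A| = 12


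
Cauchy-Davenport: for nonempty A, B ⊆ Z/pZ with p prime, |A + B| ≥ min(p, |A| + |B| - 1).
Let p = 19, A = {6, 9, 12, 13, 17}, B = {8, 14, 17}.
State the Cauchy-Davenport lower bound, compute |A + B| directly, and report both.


Cauchy-Davenport: |A + B| ≥ min(p, |A| + |B| - 1) for A, B nonempty in Z/pZ.
|A| = 5, |B| = 3, p = 19.
CD lower bound = min(19, 5 + 3 - 1) = min(19, 7) = 7.
Compute A + B mod 19 directly:
a = 6: 6+8=14, 6+14=1, 6+17=4
a = 9: 9+8=17, 9+14=4, 9+17=7
a = 12: 12+8=1, 12+14=7, 12+17=10
a = 13: 13+8=2, 13+14=8, 13+17=11
a = 17: 17+8=6, 17+14=12, 17+17=15
A + B = {1, 2, 4, 6, 7, 8, 10, 11, 12, 14, 15, 17}, so |A + B| = 12.
Verify: 12 ≥ 7? Yes ✓.

CD lower bound = 7, actual |A + B| = 12.


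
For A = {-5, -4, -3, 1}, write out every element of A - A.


A - A = {a - a' : a, a' ∈ A}.
Compute a - a' for each ordered pair (a, a'):
a = -5: -5--5=0, -5--4=-1, -5--3=-2, -5-1=-6
a = -4: -4--5=1, -4--4=0, -4--3=-1, -4-1=-5
a = -3: -3--5=2, -3--4=1, -3--3=0, -3-1=-4
a = 1: 1--5=6, 1--4=5, 1--3=4, 1-1=0
Collecting distinct values (and noting 0 appears from a-a):
A - A = {-6, -5, -4, -2, -1, 0, 1, 2, 4, 5, 6}
|A - A| = 11

A - A = {-6, -5, -4, -2, -1, 0, 1, 2, 4, 5, 6}


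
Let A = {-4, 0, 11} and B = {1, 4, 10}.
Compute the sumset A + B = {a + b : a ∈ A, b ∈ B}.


A + B = {a + b : a ∈ A, b ∈ B}.
Enumerate all |A|·|B| = 3·3 = 9 pairs (a, b) and collect distinct sums.
a = -4: -4+1=-3, -4+4=0, -4+10=6
a = 0: 0+1=1, 0+4=4, 0+10=10
a = 11: 11+1=12, 11+4=15, 11+10=21
Collecting distinct sums: A + B = {-3, 0, 1, 4, 6, 10, 12, 15, 21}
|A + B| = 9

A + B = {-3, 0, 1, 4, 6, 10, 12, 15, 21}


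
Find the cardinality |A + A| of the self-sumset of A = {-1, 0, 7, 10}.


A + A = {a + a' : a, a' ∈ A}; |A| = 4.
General bounds: 2|A| - 1 ≤ |A + A| ≤ |A|(|A|+1)/2, i.e. 7 ≤ |A + A| ≤ 10.
Lower bound 2|A|-1 is attained iff A is an arithmetic progression.
Enumerate sums a + a' for a ≤ a' (symmetric, so this suffices):
a = -1: -1+-1=-2, -1+0=-1, -1+7=6, -1+10=9
a = 0: 0+0=0, 0+7=7, 0+10=10
a = 7: 7+7=14, 7+10=17
a = 10: 10+10=20
Distinct sums: {-2, -1, 0, 6, 7, 9, 10, 14, 17, 20}
|A + A| = 10

|A + A| = 10


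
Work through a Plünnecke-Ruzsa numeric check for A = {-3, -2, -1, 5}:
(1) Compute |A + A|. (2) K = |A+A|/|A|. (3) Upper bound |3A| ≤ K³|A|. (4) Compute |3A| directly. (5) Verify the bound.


|A| = 4.
Step 1: Compute A + A by enumerating all 16 pairs.
A + A = {-6, -5, -4, -3, -2, 2, 3, 4, 10}, so |A + A| = 9.
Step 2: Doubling constant K = |A + A|/|A| = 9/4 = 9/4 ≈ 2.2500.
Step 3: Plünnecke-Ruzsa gives |3A| ≤ K³·|A| = (2.2500)³ · 4 ≈ 45.5625.
Step 4: Compute 3A = A + A + A directly by enumerating all triples (a,b,c) ∈ A³; |3A| = 16.
Step 5: Check 16 ≤ 45.5625? Yes ✓.

K = 9/4, Plünnecke-Ruzsa bound K³|A| ≈ 45.5625, |3A| = 16, inequality holds.


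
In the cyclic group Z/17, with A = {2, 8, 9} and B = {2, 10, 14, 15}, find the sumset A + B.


Work in Z/17Z: reduce every sum a + b modulo 17.
Enumerate all 12 pairs:
a = 2: 2+2=4, 2+10=12, 2+14=16, 2+15=0
a = 8: 8+2=10, 8+10=1, 8+14=5, 8+15=6
a = 9: 9+2=11, 9+10=2, 9+14=6, 9+15=7
Distinct residues collected: {0, 1, 2, 4, 5, 6, 7, 10, 11, 12, 16}
|A + B| = 11 (out of 17 total residues).

A + B = {0, 1, 2, 4, 5, 6, 7, 10, 11, 12, 16}


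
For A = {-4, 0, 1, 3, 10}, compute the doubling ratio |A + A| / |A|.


|A| = 5.
Compute A + A by enumerating all 25 pairs.
A + A = {-8, -4, -3, -1, 0, 1, 2, 3, 4, 6, 10, 11, 13, 20}, so |A + A| = 14.
K = |A + A| / |A| = 14/5 (already in lowest terms) ≈ 2.8000.
Reference: AP of size 5 gives K = 9/5 ≈ 1.8000; a fully generic set of size 5 gives K ≈ 3.0000.

|A| = 5, |A + A| = 14, K = 14/5.


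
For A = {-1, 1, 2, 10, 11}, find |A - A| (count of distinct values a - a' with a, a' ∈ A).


A - A = {a - a' : a, a' ∈ A}; |A| = 5.
Bounds: 2|A|-1 ≤ |A - A| ≤ |A|² - |A| + 1, i.e. 9 ≤ |A - A| ≤ 21.
Note: 0 ∈ A - A always (from a - a). The set is symmetric: if d ∈ A - A then -d ∈ A - A.
Enumerate nonzero differences d = a - a' with a > a' (then include -d):
Positive differences: {1, 2, 3, 8, 9, 10, 11, 12}
Full difference set: {0} ∪ (positive diffs) ∪ (negative diffs).
|A - A| = 1 + 2·8 = 17 (matches direct enumeration: 17).

|A - A| = 17


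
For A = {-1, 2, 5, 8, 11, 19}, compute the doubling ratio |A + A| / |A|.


|A| = 6.
Compute A + A by enumerating all 36 pairs.
A + A = {-2, 1, 4, 7, 10, 13, 16, 18, 19, 21, 22, 24, 27, 30, 38}, so |A + A| = 15.
K = |A + A| / |A| = 15/6 = 5/2 ≈ 2.5000.
Reference: AP of size 6 gives K = 11/6 ≈ 1.8333; a fully generic set of size 6 gives K ≈ 3.5000.

|A| = 6, |A + A| = 15, K = 15/6 = 5/2.


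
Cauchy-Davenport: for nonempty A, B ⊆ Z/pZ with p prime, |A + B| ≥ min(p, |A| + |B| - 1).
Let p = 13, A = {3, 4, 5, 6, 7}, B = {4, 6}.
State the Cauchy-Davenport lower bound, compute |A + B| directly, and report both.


Cauchy-Davenport: |A + B| ≥ min(p, |A| + |B| - 1) for A, B nonempty in Z/pZ.
|A| = 5, |B| = 2, p = 13.
CD lower bound = min(13, 5 + 2 - 1) = min(13, 6) = 6.
Compute A + B mod 13 directly:
a = 3: 3+4=7, 3+6=9
a = 4: 4+4=8, 4+6=10
a = 5: 5+4=9, 5+6=11
a = 6: 6+4=10, 6+6=12
a = 7: 7+4=11, 7+6=0
A + B = {0, 7, 8, 9, 10, 11, 12}, so |A + B| = 7.
Verify: 7 ≥ 6? Yes ✓.

CD lower bound = 6, actual |A + B| = 7.


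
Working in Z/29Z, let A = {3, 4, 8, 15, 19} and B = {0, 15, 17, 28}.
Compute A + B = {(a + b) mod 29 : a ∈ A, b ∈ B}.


Work in Z/29Z: reduce every sum a + b modulo 29.
Enumerate all 20 pairs:
a = 3: 3+0=3, 3+15=18, 3+17=20, 3+28=2
a = 4: 4+0=4, 4+15=19, 4+17=21, 4+28=3
a = 8: 8+0=8, 8+15=23, 8+17=25, 8+28=7
a = 15: 15+0=15, 15+15=1, 15+17=3, 15+28=14
a = 19: 19+0=19, 19+15=5, 19+17=7, 19+28=18
Distinct residues collected: {1, 2, 3, 4, 5, 7, 8, 14, 15, 18, 19, 20, 21, 23, 25}
|A + B| = 15 (out of 29 total residues).

A + B = {1, 2, 3, 4, 5, 7, 8, 14, 15, 18, 19, 20, 21, 23, 25}


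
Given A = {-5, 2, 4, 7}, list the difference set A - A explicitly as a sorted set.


A - A = {a - a' : a, a' ∈ A}.
Compute a - a' for each ordered pair (a, a'):
a = -5: -5--5=0, -5-2=-7, -5-4=-9, -5-7=-12
a = 2: 2--5=7, 2-2=0, 2-4=-2, 2-7=-5
a = 4: 4--5=9, 4-2=2, 4-4=0, 4-7=-3
a = 7: 7--5=12, 7-2=5, 7-4=3, 7-7=0
Collecting distinct values (and noting 0 appears from a-a):
A - A = {-12, -9, -7, -5, -3, -2, 0, 2, 3, 5, 7, 9, 12}
|A - A| = 13

A - A = {-12, -9, -7, -5, -3, -2, 0, 2, 3, 5, 7, 9, 12}


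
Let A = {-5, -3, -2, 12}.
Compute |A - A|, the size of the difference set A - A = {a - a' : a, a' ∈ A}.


A - A = {a - a' : a, a' ∈ A}; |A| = 4.
Bounds: 2|A|-1 ≤ |A - A| ≤ |A|² - |A| + 1, i.e. 7 ≤ |A - A| ≤ 13.
Note: 0 ∈ A - A always (from a - a). The set is symmetric: if d ∈ A - A then -d ∈ A - A.
Enumerate nonzero differences d = a - a' with a > a' (then include -d):
Positive differences: {1, 2, 3, 14, 15, 17}
Full difference set: {0} ∪ (positive diffs) ∪ (negative diffs).
|A - A| = 1 + 2·6 = 13 (matches direct enumeration: 13).

|A - A| = 13


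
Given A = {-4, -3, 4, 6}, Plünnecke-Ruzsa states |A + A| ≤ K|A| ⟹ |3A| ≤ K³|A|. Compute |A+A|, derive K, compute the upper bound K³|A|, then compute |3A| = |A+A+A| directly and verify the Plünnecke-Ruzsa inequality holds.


|A| = 4.
Step 1: Compute A + A by enumerating all 16 pairs.
A + A = {-8, -7, -6, 0, 1, 2, 3, 8, 10, 12}, so |A + A| = 10.
Step 2: Doubling constant K = |A + A|/|A| = 10/4 = 10/4 ≈ 2.5000.
Step 3: Plünnecke-Ruzsa gives |3A| ≤ K³·|A| = (2.5000)³ · 4 ≈ 62.5000.
Step 4: Compute 3A = A + A + A directly by enumerating all triples (a,b,c) ∈ A³; |3A| = 19.
Step 5: Check 19 ≤ 62.5000? Yes ✓.

K = 10/4, Plünnecke-Ruzsa bound K³|A| ≈ 62.5000, |3A| = 19, inequality holds.


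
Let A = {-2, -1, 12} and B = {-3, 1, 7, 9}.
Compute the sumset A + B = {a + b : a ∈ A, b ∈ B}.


A + B = {a + b : a ∈ A, b ∈ B}.
Enumerate all |A|·|B| = 3·4 = 12 pairs (a, b) and collect distinct sums.
a = -2: -2+-3=-5, -2+1=-1, -2+7=5, -2+9=7
a = -1: -1+-3=-4, -1+1=0, -1+7=6, -1+9=8
a = 12: 12+-3=9, 12+1=13, 12+7=19, 12+9=21
Collecting distinct sums: A + B = {-5, -4, -1, 0, 5, 6, 7, 8, 9, 13, 19, 21}
|A + B| = 12

A + B = {-5, -4, -1, 0, 5, 6, 7, 8, 9, 13, 19, 21}


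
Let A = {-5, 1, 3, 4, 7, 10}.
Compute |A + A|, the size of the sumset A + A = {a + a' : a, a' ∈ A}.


A + A = {a + a' : a, a' ∈ A}; |A| = 6.
General bounds: 2|A| - 1 ≤ |A + A| ≤ |A|(|A|+1)/2, i.e. 11 ≤ |A + A| ≤ 21.
Lower bound 2|A|-1 is attained iff A is an arithmetic progression.
Enumerate sums a + a' for a ≤ a' (symmetric, so this suffices):
a = -5: -5+-5=-10, -5+1=-4, -5+3=-2, -5+4=-1, -5+7=2, -5+10=5
a = 1: 1+1=2, 1+3=4, 1+4=5, 1+7=8, 1+10=11
a = 3: 3+3=6, 3+4=7, 3+7=10, 3+10=13
a = 4: 4+4=8, 4+7=11, 4+10=14
a = 7: 7+7=14, 7+10=17
a = 10: 10+10=20
Distinct sums: {-10, -4, -2, -1, 2, 4, 5, 6, 7, 8, 10, 11, 13, 14, 17, 20}
|A + A| = 16

|A + A| = 16


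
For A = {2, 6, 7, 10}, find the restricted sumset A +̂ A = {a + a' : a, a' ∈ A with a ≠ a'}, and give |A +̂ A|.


Restricted sumset: A +̂ A = {a + a' : a ∈ A, a' ∈ A, a ≠ a'}.
Equivalently, take A + A and drop any sum 2a that is achievable ONLY as a + a for a ∈ A (i.e. sums representable only with equal summands).
Enumerate pairs (a, a') with a < a' (symmetric, so each unordered pair gives one sum; this covers all a ≠ a'):
  2 + 6 = 8
  2 + 7 = 9
  2 + 10 = 12
  6 + 7 = 13
  6 + 10 = 16
  7 + 10 = 17
Collected distinct sums: {8, 9, 12, 13, 16, 17}
|A +̂ A| = 6
(Reference bound: |A +̂ A| ≥ 2|A| - 3 for |A| ≥ 2, with |A| = 4 giving ≥ 5.)

|A +̂ A| = 6


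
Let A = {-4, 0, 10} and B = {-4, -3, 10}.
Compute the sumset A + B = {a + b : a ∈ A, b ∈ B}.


A + B = {a + b : a ∈ A, b ∈ B}.
Enumerate all |A|·|B| = 3·3 = 9 pairs (a, b) and collect distinct sums.
a = -4: -4+-4=-8, -4+-3=-7, -4+10=6
a = 0: 0+-4=-4, 0+-3=-3, 0+10=10
a = 10: 10+-4=6, 10+-3=7, 10+10=20
Collecting distinct sums: A + B = {-8, -7, -4, -3, 6, 7, 10, 20}
|A + B| = 8

A + B = {-8, -7, -4, -3, 6, 7, 10, 20}


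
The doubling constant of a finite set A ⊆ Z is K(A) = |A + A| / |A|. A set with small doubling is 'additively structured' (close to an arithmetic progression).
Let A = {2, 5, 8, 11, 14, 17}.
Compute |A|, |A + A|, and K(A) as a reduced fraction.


|A| = 6.
Compute A + A by enumerating all 36 pairs.
A + A = {4, 7, 10, 13, 16, 19, 22, 25, 28, 31, 34}, so |A + A| = 11.
K = |A + A| / |A| = 11/6 (already in lowest terms) ≈ 1.8333.
Reference: AP of size 6 gives K = 11/6 ≈ 1.8333; a fully generic set of size 6 gives K ≈ 3.5000.

|A| = 6, |A + A| = 11, K = 11/6.


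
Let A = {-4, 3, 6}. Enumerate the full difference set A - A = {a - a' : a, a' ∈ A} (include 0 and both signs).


A - A = {a - a' : a, a' ∈ A}.
Compute a - a' for each ordered pair (a, a'):
a = -4: -4--4=0, -4-3=-7, -4-6=-10
a = 3: 3--4=7, 3-3=0, 3-6=-3
a = 6: 6--4=10, 6-3=3, 6-6=0
Collecting distinct values (and noting 0 appears from a-a):
A - A = {-10, -7, -3, 0, 3, 7, 10}
|A - A| = 7

A - A = {-10, -7, -3, 0, 3, 7, 10}


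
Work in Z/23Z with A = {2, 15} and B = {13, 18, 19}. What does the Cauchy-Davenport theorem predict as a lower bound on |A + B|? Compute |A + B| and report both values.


Cauchy-Davenport: |A + B| ≥ min(p, |A| + |B| - 1) for A, B nonempty in Z/pZ.
|A| = 2, |B| = 3, p = 23.
CD lower bound = min(23, 2 + 3 - 1) = min(23, 4) = 4.
Compute A + B mod 23 directly:
a = 2: 2+13=15, 2+18=20, 2+19=21
a = 15: 15+13=5, 15+18=10, 15+19=11
A + B = {5, 10, 11, 15, 20, 21}, so |A + B| = 6.
Verify: 6 ≥ 4? Yes ✓.

CD lower bound = 4, actual |A + B| = 6.


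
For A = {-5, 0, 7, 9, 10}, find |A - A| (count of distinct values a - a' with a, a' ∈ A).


A - A = {a - a' : a, a' ∈ A}; |A| = 5.
Bounds: 2|A|-1 ≤ |A - A| ≤ |A|² - |A| + 1, i.e. 9 ≤ |A - A| ≤ 21.
Note: 0 ∈ A - A always (from a - a). The set is symmetric: if d ∈ A - A then -d ∈ A - A.
Enumerate nonzero differences d = a - a' with a > a' (then include -d):
Positive differences: {1, 2, 3, 5, 7, 9, 10, 12, 14, 15}
Full difference set: {0} ∪ (positive diffs) ∪ (negative diffs).
|A - A| = 1 + 2·10 = 21 (matches direct enumeration: 21).

|A - A| = 21


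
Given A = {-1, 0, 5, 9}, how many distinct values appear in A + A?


A + A = {a + a' : a, a' ∈ A}; |A| = 4.
General bounds: 2|A| - 1 ≤ |A + A| ≤ |A|(|A|+1)/2, i.e. 7 ≤ |A + A| ≤ 10.
Lower bound 2|A|-1 is attained iff A is an arithmetic progression.
Enumerate sums a + a' for a ≤ a' (symmetric, so this suffices):
a = -1: -1+-1=-2, -1+0=-1, -1+5=4, -1+9=8
a = 0: 0+0=0, 0+5=5, 0+9=9
a = 5: 5+5=10, 5+9=14
a = 9: 9+9=18
Distinct sums: {-2, -1, 0, 4, 5, 8, 9, 10, 14, 18}
|A + A| = 10

|A + A| = 10


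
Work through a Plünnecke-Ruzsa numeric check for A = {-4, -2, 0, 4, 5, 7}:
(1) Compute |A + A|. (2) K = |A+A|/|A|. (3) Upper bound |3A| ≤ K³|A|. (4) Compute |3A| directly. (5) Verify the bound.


|A| = 6.
Step 1: Compute A + A by enumerating all 36 pairs.
A + A = {-8, -6, -4, -2, 0, 1, 2, 3, 4, 5, 7, 8, 9, 10, 11, 12, 14}, so |A + A| = 17.
Step 2: Doubling constant K = |A + A|/|A| = 17/6 = 17/6 ≈ 2.8333.
Step 3: Plünnecke-Ruzsa gives |3A| ≤ K³·|A| = (2.8333)³ · 6 ≈ 136.4722.
Step 4: Compute 3A = A + A + A directly by enumerating all triples (a,b,c) ∈ A³; |3A| = 29.
Step 5: Check 29 ≤ 136.4722? Yes ✓.

K = 17/6, Plünnecke-Ruzsa bound K³|A| ≈ 136.4722, |3A| = 29, inequality holds.


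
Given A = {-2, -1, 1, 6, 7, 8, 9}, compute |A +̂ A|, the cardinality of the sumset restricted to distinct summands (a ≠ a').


Restricted sumset: A +̂ A = {a + a' : a ∈ A, a' ∈ A, a ≠ a'}.
Equivalently, take A + A and drop any sum 2a that is achievable ONLY as a + a for a ∈ A (i.e. sums representable only with equal summands).
Enumerate pairs (a, a') with a < a' (symmetric, so each unordered pair gives one sum; this covers all a ≠ a'):
  -2 + -1 = -3
  -2 + 1 = -1
  -2 + 6 = 4
  -2 + 7 = 5
  -2 + 8 = 6
  -2 + 9 = 7
  -1 + 1 = 0
  -1 + 6 = 5
  -1 + 7 = 6
  -1 + 8 = 7
  -1 + 9 = 8
  1 + 6 = 7
  1 + 7 = 8
  1 + 8 = 9
  1 + 9 = 10
  6 + 7 = 13
  6 + 8 = 14
  6 + 9 = 15
  7 + 8 = 15
  7 + 9 = 16
  8 + 9 = 17
Collected distinct sums: {-3, -1, 0, 4, 5, 6, 7, 8, 9, 10, 13, 14, 15, 16, 17}
|A +̂ A| = 15
(Reference bound: |A +̂ A| ≥ 2|A| - 3 for |A| ≥ 2, with |A| = 7 giving ≥ 11.)

|A +̂ A| = 15


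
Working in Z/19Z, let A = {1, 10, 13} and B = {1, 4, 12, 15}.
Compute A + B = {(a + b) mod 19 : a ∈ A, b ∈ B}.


Work in Z/19Z: reduce every sum a + b modulo 19.
Enumerate all 12 pairs:
a = 1: 1+1=2, 1+4=5, 1+12=13, 1+15=16
a = 10: 10+1=11, 10+4=14, 10+12=3, 10+15=6
a = 13: 13+1=14, 13+4=17, 13+12=6, 13+15=9
Distinct residues collected: {2, 3, 5, 6, 9, 11, 13, 14, 16, 17}
|A + B| = 10 (out of 19 total residues).

A + B = {2, 3, 5, 6, 9, 11, 13, 14, 16, 17}


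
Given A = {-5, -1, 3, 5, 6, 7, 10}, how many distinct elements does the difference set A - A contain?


A - A = {a - a' : a, a' ∈ A}; |A| = 7.
Bounds: 2|A|-1 ≤ |A - A| ≤ |A|² - |A| + 1, i.e. 13 ≤ |A - A| ≤ 43.
Note: 0 ∈ A - A always (from a - a). The set is symmetric: if d ∈ A - A then -d ∈ A - A.
Enumerate nonzero differences d = a - a' with a > a' (then include -d):
Positive differences: {1, 2, 3, 4, 5, 6, 7, 8, 10, 11, 12, 15}
Full difference set: {0} ∪ (positive diffs) ∪ (negative diffs).
|A - A| = 1 + 2·12 = 25 (matches direct enumeration: 25).

|A - A| = 25


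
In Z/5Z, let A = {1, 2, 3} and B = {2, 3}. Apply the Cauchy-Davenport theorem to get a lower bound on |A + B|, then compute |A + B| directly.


Cauchy-Davenport: |A + B| ≥ min(p, |A| + |B| - 1) for A, B nonempty in Z/pZ.
|A| = 3, |B| = 2, p = 5.
CD lower bound = min(5, 3 + 2 - 1) = min(5, 4) = 4.
Compute A + B mod 5 directly:
a = 1: 1+2=3, 1+3=4
a = 2: 2+2=4, 2+3=0
a = 3: 3+2=0, 3+3=1
A + B = {0, 1, 3, 4}, so |A + B| = 4.
Verify: 4 ≥ 4? Yes ✓.

CD lower bound = 4, actual |A + B| = 4.


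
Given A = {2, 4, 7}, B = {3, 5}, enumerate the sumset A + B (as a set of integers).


A + B = {a + b : a ∈ A, b ∈ B}.
Enumerate all |A|·|B| = 3·2 = 6 pairs (a, b) and collect distinct sums.
a = 2: 2+3=5, 2+5=7
a = 4: 4+3=7, 4+5=9
a = 7: 7+3=10, 7+5=12
Collecting distinct sums: A + B = {5, 7, 9, 10, 12}
|A + B| = 5

A + B = {5, 7, 9, 10, 12}


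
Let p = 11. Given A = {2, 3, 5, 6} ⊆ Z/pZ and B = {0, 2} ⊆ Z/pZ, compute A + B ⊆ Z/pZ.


Work in Z/11Z: reduce every sum a + b modulo 11.
Enumerate all 8 pairs:
a = 2: 2+0=2, 2+2=4
a = 3: 3+0=3, 3+2=5
a = 5: 5+0=5, 5+2=7
a = 6: 6+0=6, 6+2=8
Distinct residues collected: {2, 3, 4, 5, 6, 7, 8}
|A + B| = 7 (out of 11 total residues).

A + B = {2, 3, 4, 5, 6, 7, 8}


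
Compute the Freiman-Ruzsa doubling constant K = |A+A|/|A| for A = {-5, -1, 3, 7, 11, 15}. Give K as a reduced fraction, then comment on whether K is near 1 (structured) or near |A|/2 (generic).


|A| = 6.
Compute A + A by enumerating all 36 pairs.
A + A = {-10, -6, -2, 2, 6, 10, 14, 18, 22, 26, 30}, so |A + A| = 11.
K = |A + A| / |A| = 11/6 (already in lowest terms) ≈ 1.8333.
Reference: AP of size 6 gives K = 11/6 ≈ 1.8333; a fully generic set of size 6 gives K ≈ 3.5000.

|A| = 6, |A + A| = 11, K = 11/6.


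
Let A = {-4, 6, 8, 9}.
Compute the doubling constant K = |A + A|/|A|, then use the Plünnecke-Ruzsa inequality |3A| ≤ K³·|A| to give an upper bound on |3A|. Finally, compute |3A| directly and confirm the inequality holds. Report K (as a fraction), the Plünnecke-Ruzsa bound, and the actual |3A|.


|A| = 4.
Step 1: Compute A + A by enumerating all 16 pairs.
A + A = {-8, 2, 4, 5, 12, 14, 15, 16, 17, 18}, so |A + A| = 10.
Step 2: Doubling constant K = |A + A|/|A| = 10/4 = 10/4 ≈ 2.5000.
Step 3: Plünnecke-Ruzsa gives |3A| ≤ K³·|A| = (2.5000)³ · 4 ≈ 62.5000.
Step 4: Compute 3A = A + A + A directly by enumerating all triples (a,b,c) ∈ A³; |3A| = 19.
Step 5: Check 19 ≤ 62.5000? Yes ✓.

K = 10/4, Plünnecke-Ruzsa bound K³|A| ≈ 62.5000, |3A| = 19, inequality holds.


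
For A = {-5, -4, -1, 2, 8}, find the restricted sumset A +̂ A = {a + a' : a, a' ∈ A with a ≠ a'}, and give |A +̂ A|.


Restricted sumset: A +̂ A = {a + a' : a ∈ A, a' ∈ A, a ≠ a'}.
Equivalently, take A + A and drop any sum 2a that is achievable ONLY as a + a for a ∈ A (i.e. sums representable only with equal summands).
Enumerate pairs (a, a') with a < a' (symmetric, so each unordered pair gives one sum; this covers all a ≠ a'):
  -5 + -4 = -9
  -5 + -1 = -6
  -5 + 2 = -3
  -5 + 8 = 3
  -4 + -1 = -5
  -4 + 2 = -2
  -4 + 8 = 4
  -1 + 2 = 1
  -1 + 8 = 7
  2 + 8 = 10
Collected distinct sums: {-9, -6, -5, -3, -2, 1, 3, 4, 7, 10}
|A +̂ A| = 10
(Reference bound: |A +̂ A| ≥ 2|A| - 3 for |A| ≥ 2, with |A| = 5 giving ≥ 7.)

|A +̂ A| = 10


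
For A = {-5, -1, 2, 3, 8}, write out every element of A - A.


A - A = {a - a' : a, a' ∈ A}.
Compute a - a' for each ordered pair (a, a'):
a = -5: -5--5=0, -5--1=-4, -5-2=-7, -5-3=-8, -5-8=-13
a = -1: -1--5=4, -1--1=0, -1-2=-3, -1-3=-4, -1-8=-9
a = 2: 2--5=7, 2--1=3, 2-2=0, 2-3=-1, 2-8=-6
a = 3: 3--5=8, 3--1=4, 3-2=1, 3-3=0, 3-8=-5
a = 8: 8--5=13, 8--1=9, 8-2=6, 8-3=5, 8-8=0
Collecting distinct values (and noting 0 appears from a-a):
A - A = {-13, -9, -8, -7, -6, -5, -4, -3, -1, 0, 1, 3, 4, 5, 6, 7, 8, 9, 13}
|A - A| = 19

A - A = {-13, -9, -8, -7, -6, -5, -4, -3, -1, 0, 1, 3, 4, 5, 6, 7, 8, 9, 13}


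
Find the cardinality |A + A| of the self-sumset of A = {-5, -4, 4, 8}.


A + A = {a + a' : a, a' ∈ A}; |A| = 4.
General bounds: 2|A| - 1 ≤ |A + A| ≤ |A|(|A|+1)/2, i.e. 7 ≤ |A + A| ≤ 10.
Lower bound 2|A|-1 is attained iff A is an arithmetic progression.
Enumerate sums a + a' for a ≤ a' (symmetric, so this suffices):
a = -5: -5+-5=-10, -5+-4=-9, -5+4=-1, -5+8=3
a = -4: -4+-4=-8, -4+4=0, -4+8=4
a = 4: 4+4=8, 4+8=12
a = 8: 8+8=16
Distinct sums: {-10, -9, -8, -1, 0, 3, 4, 8, 12, 16}
|A + A| = 10

|A + A| = 10


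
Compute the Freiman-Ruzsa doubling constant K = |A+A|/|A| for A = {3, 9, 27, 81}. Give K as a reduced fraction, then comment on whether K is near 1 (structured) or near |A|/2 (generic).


|A| = 4.
Compute A + A by enumerating all 16 pairs.
A + A = {6, 12, 18, 30, 36, 54, 84, 90, 108, 162}, so |A + A| = 10.
K = |A + A| / |A| = 10/4 = 5/2 ≈ 2.5000.
Reference: AP of size 4 gives K = 7/4 ≈ 1.7500; a fully generic set of size 4 gives K ≈ 2.5000.

|A| = 4, |A + A| = 10, K = 10/4 = 5/2.


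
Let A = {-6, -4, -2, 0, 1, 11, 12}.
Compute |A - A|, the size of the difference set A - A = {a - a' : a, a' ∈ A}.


A - A = {a - a' : a, a' ∈ A}; |A| = 7.
Bounds: 2|A|-1 ≤ |A - A| ≤ |A|² - |A| + 1, i.e. 13 ≤ |A - A| ≤ 43.
Note: 0 ∈ A - A always (from a - a). The set is symmetric: if d ∈ A - A then -d ∈ A - A.
Enumerate nonzero differences d = a - a' with a > a' (then include -d):
Positive differences: {1, 2, 3, 4, 5, 6, 7, 10, 11, 12, 13, 14, 15, 16, 17, 18}
Full difference set: {0} ∪ (positive diffs) ∪ (negative diffs).
|A - A| = 1 + 2·16 = 33 (matches direct enumeration: 33).

|A - A| = 33


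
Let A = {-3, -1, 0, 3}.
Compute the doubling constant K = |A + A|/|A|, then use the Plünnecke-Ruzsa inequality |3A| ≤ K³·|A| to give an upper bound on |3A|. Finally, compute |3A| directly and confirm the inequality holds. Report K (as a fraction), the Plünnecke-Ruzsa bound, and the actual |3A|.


|A| = 4.
Step 1: Compute A + A by enumerating all 16 pairs.
A + A = {-6, -4, -3, -2, -1, 0, 2, 3, 6}, so |A + A| = 9.
Step 2: Doubling constant K = |A + A|/|A| = 9/4 = 9/4 ≈ 2.2500.
Step 3: Plünnecke-Ruzsa gives |3A| ≤ K³·|A| = (2.2500)³ · 4 ≈ 45.5625.
Step 4: Compute 3A = A + A + A directly by enumerating all triples (a,b,c) ∈ A³; |3A| = 15.
Step 5: Check 15 ≤ 45.5625? Yes ✓.

K = 9/4, Plünnecke-Ruzsa bound K³|A| ≈ 45.5625, |3A| = 15, inequality holds.


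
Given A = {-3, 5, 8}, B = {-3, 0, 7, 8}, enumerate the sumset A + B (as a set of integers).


A + B = {a + b : a ∈ A, b ∈ B}.
Enumerate all |A|·|B| = 3·4 = 12 pairs (a, b) and collect distinct sums.
a = -3: -3+-3=-6, -3+0=-3, -3+7=4, -3+8=5
a = 5: 5+-3=2, 5+0=5, 5+7=12, 5+8=13
a = 8: 8+-3=5, 8+0=8, 8+7=15, 8+8=16
Collecting distinct sums: A + B = {-6, -3, 2, 4, 5, 8, 12, 13, 15, 16}
|A + B| = 10

A + B = {-6, -3, 2, 4, 5, 8, 12, 13, 15, 16}


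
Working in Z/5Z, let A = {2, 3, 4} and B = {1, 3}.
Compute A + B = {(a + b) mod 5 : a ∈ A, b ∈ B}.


Work in Z/5Z: reduce every sum a + b modulo 5.
Enumerate all 6 pairs:
a = 2: 2+1=3, 2+3=0
a = 3: 3+1=4, 3+3=1
a = 4: 4+1=0, 4+3=2
Distinct residues collected: {0, 1, 2, 3, 4}
|A + B| = 5 (out of 5 total residues).

A + B = {0, 1, 2, 3, 4}


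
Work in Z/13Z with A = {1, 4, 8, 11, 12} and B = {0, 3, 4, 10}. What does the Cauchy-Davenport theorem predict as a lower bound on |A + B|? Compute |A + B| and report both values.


Cauchy-Davenport: |A + B| ≥ min(p, |A| + |B| - 1) for A, B nonempty in Z/pZ.
|A| = 5, |B| = 4, p = 13.
CD lower bound = min(13, 5 + 4 - 1) = min(13, 8) = 8.
Compute A + B mod 13 directly:
a = 1: 1+0=1, 1+3=4, 1+4=5, 1+10=11
a = 4: 4+0=4, 4+3=7, 4+4=8, 4+10=1
a = 8: 8+0=8, 8+3=11, 8+4=12, 8+10=5
a = 11: 11+0=11, 11+3=1, 11+4=2, 11+10=8
a = 12: 12+0=12, 12+3=2, 12+4=3, 12+10=9
A + B = {1, 2, 3, 4, 5, 7, 8, 9, 11, 12}, so |A + B| = 10.
Verify: 10 ≥ 8? Yes ✓.

CD lower bound = 8, actual |A + B| = 10.


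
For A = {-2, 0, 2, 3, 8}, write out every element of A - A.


A - A = {a - a' : a, a' ∈ A}.
Compute a - a' for each ordered pair (a, a'):
a = -2: -2--2=0, -2-0=-2, -2-2=-4, -2-3=-5, -2-8=-10
a = 0: 0--2=2, 0-0=0, 0-2=-2, 0-3=-3, 0-8=-8
a = 2: 2--2=4, 2-0=2, 2-2=0, 2-3=-1, 2-8=-6
a = 3: 3--2=5, 3-0=3, 3-2=1, 3-3=0, 3-8=-5
a = 8: 8--2=10, 8-0=8, 8-2=6, 8-3=5, 8-8=0
Collecting distinct values (and noting 0 appears from a-a):
A - A = {-10, -8, -6, -5, -4, -3, -2, -1, 0, 1, 2, 3, 4, 5, 6, 8, 10}
|A - A| = 17

A - A = {-10, -8, -6, -5, -4, -3, -2, -1, 0, 1, 2, 3, 4, 5, 6, 8, 10}


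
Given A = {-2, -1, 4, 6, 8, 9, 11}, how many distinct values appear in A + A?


A + A = {a + a' : a, a' ∈ A}; |A| = 7.
General bounds: 2|A| - 1 ≤ |A + A| ≤ |A|(|A|+1)/2, i.e. 13 ≤ |A + A| ≤ 28.
Lower bound 2|A|-1 is attained iff A is an arithmetic progression.
Enumerate sums a + a' for a ≤ a' (symmetric, so this suffices):
a = -2: -2+-2=-4, -2+-1=-3, -2+4=2, -2+6=4, -2+8=6, -2+9=7, -2+11=9
a = -1: -1+-1=-2, -1+4=3, -1+6=5, -1+8=7, -1+9=8, -1+11=10
a = 4: 4+4=8, 4+6=10, 4+8=12, 4+9=13, 4+11=15
a = 6: 6+6=12, 6+8=14, 6+9=15, 6+11=17
a = 8: 8+8=16, 8+9=17, 8+11=19
a = 9: 9+9=18, 9+11=20
a = 11: 11+11=22
Distinct sums: {-4, -3, -2, 2, 3, 4, 5, 6, 7, 8, 9, 10, 12, 13, 14, 15, 16, 17, 18, 19, 20, 22}
|A + A| = 22

|A + A| = 22


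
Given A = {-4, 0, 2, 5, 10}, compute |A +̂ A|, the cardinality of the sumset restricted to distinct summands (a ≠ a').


Restricted sumset: A +̂ A = {a + a' : a ∈ A, a' ∈ A, a ≠ a'}.
Equivalently, take A + A and drop any sum 2a that is achievable ONLY as a + a for a ∈ A (i.e. sums representable only with equal summands).
Enumerate pairs (a, a') with a < a' (symmetric, so each unordered pair gives one sum; this covers all a ≠ a'):
  -4 + 0 = -4
  -4 + 2 = -2
  -4 + 5 = 1
  -4 + 10 = 6
  0 + 2 = 2
  0 + 5 = 5
  0 + 10 = 10
  2 + 5 = 7
  2 + 10 = 12
  5 + 10 = 15
Collected distinct sums: {-4, -2, 1, 2, 5, 6, 7, 10, 12, 15}
|A +̂ A| = 10
(Reference bound: |A +̂ A| ≥ 2|A| - 3 for |A| ≥ 2, with |A| = 5 giving ≥ 7.)

|A +̂ A| = 10


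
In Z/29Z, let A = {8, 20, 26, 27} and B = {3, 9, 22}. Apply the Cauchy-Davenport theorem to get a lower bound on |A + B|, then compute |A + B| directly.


Cauchy-Davenport: |A + B| ≥ min(p, |A| + |B| - 1) for A, B nonempty in Z/pZ.
|A| = 4, |B| = 3, p = 29.
CD lower bound = min(29, 4 + 3 - 1) = min(29, 6) = 6.
Compute A + B mod 29 directly:
a = 8: 8+3=11, 8+9=17, 8+22=1
a = 20: 20+3=23, 20+9=0, 20+22=13
a = 26: 26+3=0, 26+9=6, 26+22=19
a = 27: 27+3=1, 27+9=7, 27+22=20
A + B = {0, 1, 6, 7, 11, 13, 17, 19, 20, 23}, so |A + B| = 10.
Verify: 10 ≥ 6? Yes ✓.

CD lower bound = 6, actual |A + B| = 10.


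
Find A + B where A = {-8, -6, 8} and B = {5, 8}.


A + B = {a + b : a ∈ A, b ∈ B}.
Enumerate all |A|·|B| = 3·2 = 6 pairs (a, b) and collect distinct sums.
a = -8: -8+5=-3, -8+8=0
a = -6: -6+5=-1, -6+8=2
a = 8: 8+5=13, 8+8=16
Collecting distinct sums: A + B = {-3, -1, 0, 2, 13, 16}
|A + B| = 6

A + B = {-3, -1, 0, 2, 13, 16}


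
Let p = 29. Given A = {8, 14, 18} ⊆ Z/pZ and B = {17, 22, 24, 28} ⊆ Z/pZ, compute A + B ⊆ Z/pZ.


Work in Z/29Z: reduce every sum a + b modulo 29.
Enumerate all 12 pairs:
a = 8: 8+17=25, 8+22=1, 8+24=3, 8+28=7
a = 14: 14+17=2, 14+22=7, 14+24=9, 14+28=13
a = 18: 18+17=6, 18+22=11, 18+24=13, 18+28=17
Distinct residues collected: {1, 2, 3, 6, 7, 9, 11, 13, 17, 25}
|A + B| = 10 (out of 29 total residues).

A + B = {1, 2, 3, 6, 7, 9, 11, 13, 17, 25}


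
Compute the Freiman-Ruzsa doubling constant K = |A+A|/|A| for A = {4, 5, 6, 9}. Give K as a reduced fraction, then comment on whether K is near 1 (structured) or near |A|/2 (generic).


|A| = 4.
Compute A + A by enumerating all 16 pairs.
A + A = {8, 9, 10, 11, 12, 13, 14, 15, 18}, so |A + A| = 9.
K = |A + A| / |A| = 9/4 (already in lowest terms) ≈ 2.2500.
Reference: AP of size 4 gives K = 7/4 ≈ 1.7500; a fully generic set of size 4 gives K ≈ 2.5000.

|A| = 4, |A + A| = 9, K = 9/4.


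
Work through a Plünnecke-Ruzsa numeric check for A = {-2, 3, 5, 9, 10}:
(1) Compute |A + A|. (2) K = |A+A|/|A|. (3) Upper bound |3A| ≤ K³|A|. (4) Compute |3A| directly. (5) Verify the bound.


|A| = 5.
Step 1: Compute A + A by enumerating all 25 pairs.
A + A = {-4, 1, 3, 6, 7, 8, 10, 12, 13, 14, 15, 18, 19, 20}, so |A + A| = 14.
Step 2: Doubling constant K = |A + A|/|A| = 14/5 = 14/5 ≈ 2.8000.
Step 3: Plünnecke-Ruzsa gives |3A| ≤ K³·|A| = (2.8000)³ · 5 ≈ 109.7600.
Step 4: Compute 3A = A + A + A directly by enumerating all triples (a,b,c) ∈ A³; |3A| = 27.
Step 5: Check 27 ≤ 109.7600? Yes ✓.

K = 14/5, Plünnecke-Ruzsa bound K³|A| ≈ 109.7600, |3A| = 27, inequality holds.


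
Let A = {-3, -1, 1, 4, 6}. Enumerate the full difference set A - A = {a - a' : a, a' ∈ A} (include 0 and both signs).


A - A = {a - a' : a, a' ∈ A}.
Compute a - a' for each ordered pair (a, a'):
a = -3: -3--3=0, -3--1=-2, -3-1=-4, -3-4=-7, -3-6=-9
a = -1: -1--3=2, -1--1=0, -1-1=-2, -1-4=-5, -1-6=-7
a = 1: 1--3=4, 1--1=2, 1-1=0, 1-4=-3, 1-6=-5
a = 4: 4--3=7, 4--1=5, 4-1=3, 4-4=0, 4-6=-2
a = 6: 6--3=9, 6--1=7, 6-1=5, 6-4=2, 6-6=0
Collecting distinct values (and noting 0 appears from a-a):
A - A = {-9, -7, -5, -4, -3, -2, 0, 2, 3, 4, 5, 7, 9}
|A - A| = 13

A - A = {-9, -7, -5, -4, -3, -2, 0, 2, 3, 4, 5, 7, 9}


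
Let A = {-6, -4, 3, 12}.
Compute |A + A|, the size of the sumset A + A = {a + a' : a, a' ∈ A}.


A + A = {a + a' : a, a' ∈ A}; |A| = 4.
General bounds: 2|A| - 1 ≤ |A + A| ≤ |A|(|A|+1)/2, i.e. 7 ≤ |A + A| ≤ 10.
Lower bound 2|A|-1 is attained iff A is an arithmetic progression.
Enumerate sums a + a' for a ≤ a' (symmetric, so this suffices):
a = -6: -6+-6=-12, -6+-4=-10, -6+3=-3, -6+12=6
a = -4: -4+-4=-8, -4+3=-1, -4+12=8
a = 3: 3+3=6, 3+12=15
a = 12: 12+12=24
Distinct sums: {-12, -10, -8, -3, -1, 6, 8, 15, 24}
|A + A| = 9

|A + A| = 9


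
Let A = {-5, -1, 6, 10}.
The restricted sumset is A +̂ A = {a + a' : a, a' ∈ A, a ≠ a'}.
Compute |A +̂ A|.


Restricted sumset: A +̂ A = {a + a' : a ∈ A, a' ∈ A, a ≠ a'}.
Equivalently, take A + A and drop any sum 2a that is achievable ONLY as a + a for a ∈ A (i.e. sums representable only with equal summands).
Enumerate pairs (a, a') with a < a' (symmetric, so each unordered pair gives one sum; this covers all a ≠ a'):
  -5 + -1 = -6
  -5 + 6 = 1
  -5 + 10 = 5
  -1 + 6 = 5
  -1 + 10 = 9
  6 + 10 = 16
Collected distinct sums: {-6, 1, 5, 9, 16}
|A +̂ A| = 5
(Reference bound: |A +̂ A| ≥ 2|A| - 3 for |A| ≥ 2, with |A| = 4 giving ≥ 5.)

|A +̂ A| = 5


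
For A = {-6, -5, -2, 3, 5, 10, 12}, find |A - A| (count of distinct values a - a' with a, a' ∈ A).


A - A = {a - a' : a, a' ∈ A}; |A| = 7.
Bounds: 2|A|-1 ≤ |A - A| ≤ |A|² - |A| + 1, i.e. 13 ≤ |A - A| ≤ 43.
Note: 0 ∈ A - A always (from a - a). The set is symmetric: if d ∈ A - A then -d ∈ A - A.
Enumerate nonzero differences d = a - a' with a > a' (then include -d):
Positive differences: {1, 2, 3, 4, 5, 7, 8, 9, 10, 11, 12, 14, 15, 16, 17, 18}
Full difference set: {0} ∪ (positive diffs) ∪ (negative diffs).
|A - A| = 1 + 2·16 = 33 (matches direct enumeration: 33).

|A - A| = 33


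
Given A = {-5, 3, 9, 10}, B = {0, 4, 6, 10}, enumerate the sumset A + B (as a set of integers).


A + B = {a + b : a ∈ A, b ∈ B}.
Enumerate all |A|·|B| = 4·4 = 16 pairs (a, b) and collect distinct sums.
a = -5: -5+0=-5, -5+4=-1, -5+6=1, -5+10=5
a = 3: 3+0=3, 3+4=7, 3+6=9, 3+10=13
a = 9: 9+0=9, 9+4=13, 9+6=15, 9+10=19
a = 10: 10+0=10, 10+4=14, 10+6=16, 10+10=20
Collecting distinct sums: A + B = {-5, -1, 1, 3, 5, 7, 9, 10, 13, 14, 15, 16, 19, 20}
|A + B| = 14

A + B = {-5, -1, 1, 3, 5, 7, 9, 10, 13, 14, 15, 16, 19, 20}


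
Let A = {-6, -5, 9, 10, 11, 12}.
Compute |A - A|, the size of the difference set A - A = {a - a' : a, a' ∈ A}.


A - A = {a - a' : a, a' ∈ A}; |A| = 6.
Bounds: 2|A|-1 ≤ |A - A| ≤ |A|² - |A| + 1, i.e. 11 ≤ |A - A| ≤ 31.
Note: 0 ∈ A - A always (from a - a). The set is symmetric: if d ∈ A - A then -d ∈ A - A.
Enumerate nonzero differences d = a - a' with a > a' (then include -d):
Positive differences: {1, 2, 3, 14, 15, 16, 17, 18}
Full difference set: {0} ∪ (positive diffs) ∪ (negative diffs).
|A - A| = 1 + 2·8 = 17 (matches direct enumeration: 17).

|A - A| = 17


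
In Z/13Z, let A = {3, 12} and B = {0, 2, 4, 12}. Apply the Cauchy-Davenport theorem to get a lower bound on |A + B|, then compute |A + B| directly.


Cauchy-Davenport: |A + B| ≥ min(p, |A| + |B| - 1) for A, B nonempty in Z/pZ.
|A| = 2, |B| = 4, p = 13.
CD lower bound = min(13, 2 + 4 - 1) = min(13, 5) = 5.
Compute A + B mod 13 directly:
a = 3: 3+0=3, 3+2=5, 3+4=7, 3+12=2
a = 12: 12+0=12, 12+2=1, 12+4=3, 12+12=11
A + B = {1, 2, 3, 5, 7, 11, 12}, so |A + B| = 7.
Verify: 7 ≥ 5? Yes ✓.

CD lower bound = 5, actual |A + B| = 7.


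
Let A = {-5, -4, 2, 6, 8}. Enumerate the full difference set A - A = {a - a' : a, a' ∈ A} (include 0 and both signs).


A - A = {a - a' : a, a' ∈ A}.
Compute a - a' for each ordered pair (a, a'):
a = -5: -5--5=0, -5--4=-1, -5-2=-7, -5-6=-11, -5-8=-13
a = -4: -4--5=1, -4--4=0, -4-2=-6, -4-6=-10, -4-8=-12
a = 2: 2--5=7, 2--4=6, 2-2=0, 2-6=-4, 2-8=-6
a = 6: 6--5=11, 6--4=10, 6-2=4, 6-6=0, 6-8=-2
a = 8: 8--5=13, 8--4=12, 8-2=6, 8-6=2, 8-8=0
Collecting distinct values (and noting 0 appears from a-a):
A - A = {-13, -12, -11, -10, -7, -6, -4, -2, -1, 0, 1, 2, 4, 6, 7, 10, 11, 12, 13}
|A - A| = 19

A - A = {-13, -12, -11, -10, -7, -6, -4, -2, -1, 0, 1, 2, 4, 6, 7, 10, 11, 12, 13}


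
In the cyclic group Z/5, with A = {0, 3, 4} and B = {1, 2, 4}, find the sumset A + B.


Work in Z/5Z: reduce every sum a + b modulo 5.
Enumerate all 9 pairs:
a = 0: 0+1=1, 0+2=2, 0+4=4
a = 3: 3+1=4, 3+2=0, 3+4=2
a = 4: 4+1=0, 4+2=1, 4+4=3
Distinct residues collected: {0, 1, 2, 3, 4}
|A + B| = 5 (out of 5 total residues).

A + B = {0, 1, 2, 3, 4}


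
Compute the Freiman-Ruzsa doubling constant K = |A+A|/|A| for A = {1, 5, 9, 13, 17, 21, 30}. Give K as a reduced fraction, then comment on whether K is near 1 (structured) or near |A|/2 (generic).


|A| = 7.
Compute A + A by enumerating all 49 pairs.
A + A = {2, 6, 10, 14, 18, 22, 26, 30, 31, 34, 35, 38, 39, 42, 43, 47, 51, 60}, so |A + A| = 18.
K = |A + A| / |A| = 18/7 (already in lowest terms) ≈ 2.5714.
Reference: AP of size 7 gives K = 13/7 ≈ 1.8571; a fully generic set of size 7 gives K ≈ 4.0000.

|A| = 7, |A + A| = 18, K = 18/7.


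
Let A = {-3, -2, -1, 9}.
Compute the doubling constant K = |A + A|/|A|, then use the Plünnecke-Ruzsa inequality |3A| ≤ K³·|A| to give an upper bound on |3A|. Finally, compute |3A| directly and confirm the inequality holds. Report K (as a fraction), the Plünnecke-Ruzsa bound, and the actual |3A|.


|A| = 4.
Step 1: Compute A + A by enumerating all 16 pairs.
A + A = {-6, -5, -4, -3, -2, 6, 7, 8, 18}, so |A + A| = 9.
Step 2: Doubling constant K = |A + A|/|A| = 9/4 = 9/4 ≈ 2.2500.
Step 3: Plünnecke-Ruzsa gives |3A| ≤ K³·|A| = (2.2500)³ · 4 ≈ 45.5625.
Step 4: Compute 3A = A + A + A directly by enumerating all triples (a,b,c) ∈ A³; |3A| = 16.
Step 5: Check 16 ≤ 45.5625? Yes ✓.

K = 9/4, Plünnecke-Ruzsa bound K³|A| ≈ 45.5625, |3A| = 16, inequality holds.


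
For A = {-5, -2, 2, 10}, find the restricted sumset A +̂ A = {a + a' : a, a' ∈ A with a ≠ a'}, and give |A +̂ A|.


Restricted sumset: A +̂ A = {a + a' : a ∈ A, a' ∈ A, a ≠ a'}.
Equivalently, take A + A and drop any sum 2a that is achievable ONLY as a + a for a ∈ A (i.e. sums representable only with equal summands).
Enumerate pairs (a, a') with a < a' (symmetric, so each unordered pair gives one sum; this covers all a ≠ a'):
  -5 + -2 = -7
  -5 + 2 = -3
  -5 + 10 = 5
  -2 + 2 = 0
  -2 + 10 = 8
  2 + 10 = 12
Collected distinct sums: {-7, -3, 0, 5, 8, 12}
|A +̂ A| = 6
(Reference bound: |A +̂ A| ≥ 2|A| - 3 for |A| ≥ 2, with |A| = 4 giving ≥ 5.)

|A +̂ A| = 6


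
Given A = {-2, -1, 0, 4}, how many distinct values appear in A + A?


A + A = {a + a' : a, a' ∈ A}; |A| = 4.
General bounds: 2|A| - 1 ≤ |A + A| ≤ |A|(|A|+1)/2, i.e. 7 ≤ |A + A| ≤ 10.
Lower bound 2|A|-1 is attained iff A is an arithmetic progression.
Enumerate sums a + a' for a ≤ a' (symmetric, so this suffices):
a = -2: -2+-2=-4, -2+-1=-3, -2+0=-2, -2+4=2
a = -1: -1+-1=-2, -1+0=-1, -1+4=3
a = 0: 0+0=0, 0+4=4
a = 4: 4+4=8
Distinct sums: {-4, -3, -2, -1, 0, 2, 3, 4, 8}
|A + A| = 9

|A + A| = 9
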